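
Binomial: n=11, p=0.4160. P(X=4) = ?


C(11,4) = 330
p^4 = 0.029948
(1-p)^7 = 0.023168
P = 330 * 0.029948 * 0.023168 = 0.2290

P(X=4) = 0.2290


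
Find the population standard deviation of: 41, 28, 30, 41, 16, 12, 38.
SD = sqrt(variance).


Mean = 29.4286
Variance = 118.2449
SD = sqrt(118.2449) = 10.8740

SD = 10.8740


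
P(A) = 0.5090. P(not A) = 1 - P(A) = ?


P(not A) = 1 - 0.5090 = 0.4910

P(not A) = 0.4910


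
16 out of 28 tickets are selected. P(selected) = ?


P = 16/28 = 0.5714

P = 0.5714


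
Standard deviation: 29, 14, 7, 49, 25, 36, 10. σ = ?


Mean = 24.2857
Variance = 197.0612
SD = sqrt(197.0612) = 14.0378

SD = 14.0378


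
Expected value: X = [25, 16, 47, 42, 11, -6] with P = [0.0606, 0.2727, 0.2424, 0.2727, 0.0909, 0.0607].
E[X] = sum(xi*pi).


E[X] = 25*0.0606 + 16*0.2727 + 47*0.2424 + 42*0.2727 + 11*0.0909 - 6*0.0607
= 1.5150 + 4.3632 + 11.3928 + 11.4534 + 0.9999 - 0.3642
= 29.3601

E[X] = 29.3601


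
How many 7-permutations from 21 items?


P(21,7) = 21!/14!
= 51090942171709440000/87178291200
= 586051200

P(21,7) = 586051200


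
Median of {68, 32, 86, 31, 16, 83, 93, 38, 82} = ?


Sorted: 16, 31, 32, 38, 68, 82, 83, 86, 93
n = 9 (odd)
Middle value = 68

Median = 68


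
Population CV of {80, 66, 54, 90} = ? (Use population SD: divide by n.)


Mean = 72.5000
SD = 13.6657
CV = (13.6657/72.5000)*100 = 18.8492%

CV = 18.8492%


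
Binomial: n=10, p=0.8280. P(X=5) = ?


C(10,5) = 252
p^5 = 0.389181
(1-p)^5 = 0.000151
P = 252 * 0.389181 * 0.000151 = 0.0148

P(X=5) = 0.0148


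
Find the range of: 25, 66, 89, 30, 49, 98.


Max = 98, Min = 25
Range = 98 - 25 = 73

Range = 73


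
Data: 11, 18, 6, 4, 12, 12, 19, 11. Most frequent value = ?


Frequencies: 4:1, 6:1, 11:2, 12:2, 18:1, 19:1
Max frequency = 2
Mode = 11, 12

Mode = 11, 12


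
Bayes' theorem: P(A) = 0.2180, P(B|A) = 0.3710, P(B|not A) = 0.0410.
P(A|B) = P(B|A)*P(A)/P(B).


P(B) = P(B|A)*P(A) + P(B|A')*P(A')
= 0.3710*0.2180 + 0.0410*0.7820
= 0.080878 + 0.032062 = 0.112940
P(A|B) = 0.080878/0.112940 = 0.7161

P(A|B) = 0.7161


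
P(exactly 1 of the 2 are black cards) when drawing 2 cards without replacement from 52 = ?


Hypergeometric: P(X=1) = C(26,1)·C(26,1) / C(52,2)
= 26 × 26 / 1326
= 676/1326 = 0.5098

P = 0.5098


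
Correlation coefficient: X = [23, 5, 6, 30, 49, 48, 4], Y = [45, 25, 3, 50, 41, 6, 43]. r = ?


Mean X = 23.5714, Mean Y = 30.4286
SD X = 18.211905, SD Y = 17.903369
Cov = 18.040816
r = 18.040816/(18.211905*17.903369) = 0.0553

r = 0.0553


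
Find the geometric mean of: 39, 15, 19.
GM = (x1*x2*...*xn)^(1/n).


Product = 39 × 15 × 19 = 11115
GM = 11115^(1/3) = 22.3170

GM = 22.3170


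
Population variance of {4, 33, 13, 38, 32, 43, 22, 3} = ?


Mean = 23.5000
Squared deviations: 380.2500, 90.2500, 110.2500, 210.2500, 72.2500, 380.2500, 2.2500, 420.2500
Sum = 1666.0000
Variance = 1666.0000/8 = 208.2500

Variance = 208.2500


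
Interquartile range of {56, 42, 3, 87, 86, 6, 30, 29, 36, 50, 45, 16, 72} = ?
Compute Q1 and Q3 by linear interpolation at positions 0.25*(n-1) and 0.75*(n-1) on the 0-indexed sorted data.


Sorted: 3, 6, 16, 29, 30, 36, 42, 45, 50, 56, 72, 86, 87
Q1 (25th %ile) = 29.0000
Q3 (75th %ile) = 56.0000
IQR = 56.0000 - 29.0000 = 27.0000

IQR = 27.0000


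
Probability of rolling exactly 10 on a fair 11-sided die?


Favorable outcomes (roll = 10): 1
Total outcomes = 11
P = 1/11 = 0.0909

P = 0.0909


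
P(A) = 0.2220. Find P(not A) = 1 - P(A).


P(not A) = 1 - 0.2220 = 0.7780

P(not A) = 0.7780


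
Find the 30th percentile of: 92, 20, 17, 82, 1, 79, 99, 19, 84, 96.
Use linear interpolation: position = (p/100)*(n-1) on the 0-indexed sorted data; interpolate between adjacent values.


Sorted: 1, 17, 19, 20, 79, 82, 84, 92, 96, 99
n = 10
Index = 30/100 * 9 = 2.7000
Lower = data[2] = 19, Upper = data[3] = 20
P30 = 19 + 0.7000*(1) = 19.7000

P30 = 19.7000


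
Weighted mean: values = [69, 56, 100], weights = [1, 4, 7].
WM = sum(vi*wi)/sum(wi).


Numerator = 69*1 + 56*4 + 100*7 = 993
Denominator = 1 + 4 + 7 = 12
WM = 993/12 = 82.7500

WM = 82.7500


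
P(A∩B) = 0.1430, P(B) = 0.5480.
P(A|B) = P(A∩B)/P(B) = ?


P(A|B) = 0.1430/0.5480 = 0.2609

P(A|B) = 0.2609


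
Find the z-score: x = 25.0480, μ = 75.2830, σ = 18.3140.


z = (25.0480 - 75.2830)/18.3140
= -50.2350/18.3140
= -2.7430

z = -2.7430


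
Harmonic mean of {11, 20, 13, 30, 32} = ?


Sum of reciprocals = 1/11 + 1/20 + 1/13 + 1/30 + 1/32 = 0.282416
HM = 5/0.282416 = 17.7044

HM = 17.7044


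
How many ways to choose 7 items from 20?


C(20,7) = 20!/(7! × 13!)
= 2432902008176640000/(5040 × 6227020800)
= 77520

C(20,7) = 77520


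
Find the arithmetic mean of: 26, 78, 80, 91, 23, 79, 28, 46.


Sum = 26 + 78 + 80 + 91 + 23 + 79 + 28 + 46 = 451
n = 8
Mean = 451/8 = 56.3750

Mean = 56.3750


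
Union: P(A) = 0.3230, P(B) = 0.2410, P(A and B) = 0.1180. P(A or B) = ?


P(A∪B) = 0.3230 + 0.2410 - 0.1180
= 0.5640 - 0.1180
= 0.4460

P(A∪B) = 0.4460


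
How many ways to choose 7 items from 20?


C(20,7) = 20!/(7! × 13!)
= 2432902008176640000/(5040 × 6227020800)
= 77520

C(20,7) = 77520


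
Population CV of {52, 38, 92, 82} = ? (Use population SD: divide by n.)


Mean = 66.0000
SD = 21.8632
CV = (21.8632/66.0000)*100 = 33.1261%

CV = 33.1261%


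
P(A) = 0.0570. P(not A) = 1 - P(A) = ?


P(not A) = 1 - 0.0570 = 0.9430

P(not A) = 0.9430


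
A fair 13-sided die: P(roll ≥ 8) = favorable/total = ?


Favorable outcomes (roll ≥ 8): 6
Total outcomes = 13
P = 6/13 = 0.4615

P = 0.4615


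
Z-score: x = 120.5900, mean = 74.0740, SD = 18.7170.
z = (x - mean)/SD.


z = (120.5900 - 74.0740)/18.7170
= 46.5160/18.7170
= 2.4852

z = 2.4852


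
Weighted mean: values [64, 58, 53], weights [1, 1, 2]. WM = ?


Numerator = 64*1 + 58*1 + 53*2 = 228
Denominator = 1 + 1 + 2 = 4
WM = 228/4 = 57.0000

WM = 57.0000


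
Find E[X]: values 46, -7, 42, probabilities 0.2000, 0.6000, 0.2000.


E[X] = 46*0.2000 - 7*0.6000 + 42*0.2000
= 9.2000 - 4.2000 + 8.4000
= 13.4000

E[X] = 13.4000


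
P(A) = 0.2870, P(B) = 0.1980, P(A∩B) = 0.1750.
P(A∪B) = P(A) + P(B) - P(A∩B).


P(A∪B) = 0.2870 + 0.1980 - 0.1750
= 0.4850 - 0.1750
= 0.3100

P(A∪B) = 0.3100


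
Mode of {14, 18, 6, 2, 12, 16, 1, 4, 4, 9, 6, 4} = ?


Frequencies: 1:1, 2:1, 4:3, 6:2, 9:1, 12:1, 14:1, 16:1, 18:1
Max frequency = 3
Mode = 4

Mode = 4


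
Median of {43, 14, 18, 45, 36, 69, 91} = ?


Sorted: 14, 18, 36, 43, 45, 69, 91
n = 7 (odd)
Middle value = 43

Median = 43


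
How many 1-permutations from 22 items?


P(22,1) = 22!/21!
= 1124000727777607680000/51090942171709440000
= 22

P(22,1) = 22


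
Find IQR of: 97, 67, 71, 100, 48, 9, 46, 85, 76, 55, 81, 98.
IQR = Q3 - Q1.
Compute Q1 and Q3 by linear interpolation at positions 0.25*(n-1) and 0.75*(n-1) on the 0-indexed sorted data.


Sorted: 9, 46, 48, 55, 67, 71, 76, 81, 85, 97, 98, 100
Q1 (25th %ile) = 53.2500
Q3 (75th %ile) = 88.0000
IQR = 88.0000 - 53.2500 = 34.7500

IQR = 34.7500


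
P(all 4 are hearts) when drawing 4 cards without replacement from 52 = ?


P(all hearts) = (13/52) × (12/51) × (11/50) × (10/49)
= 0.0026

P = 0.0026


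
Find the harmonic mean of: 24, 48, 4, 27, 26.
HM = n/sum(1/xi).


Sum of reciprocals = 1/24 + 1/48 + 1/4 + 1/27 + 1/26 = 0.387999
HM = 5/0.387999 = 12.8866

HM = 12.8866


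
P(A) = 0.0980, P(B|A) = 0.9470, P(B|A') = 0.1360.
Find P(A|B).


P(B) = P(B|A)*P(A) + P(B|A')*P(A')
= 0.9470*0.0980 + 0.1360*0.9020
= 0.092806 + 0.122672 = 0.215478
P(A|B) = 0.092806/0.215478 = 0.4307

P(A|B) = 0.4307


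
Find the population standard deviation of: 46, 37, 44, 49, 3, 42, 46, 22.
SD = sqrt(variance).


Mean = 36.1250
Variance = 219.3594
SD = sqrt(219.3594) = 14.8108

SD = 14.8108


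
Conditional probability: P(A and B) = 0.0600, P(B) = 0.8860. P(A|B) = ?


P(A|B) = 0.0600/0.8860 = 0.0677

P(A|B) = 0.0677


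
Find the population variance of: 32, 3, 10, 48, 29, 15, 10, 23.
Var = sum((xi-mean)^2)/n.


Mean = 21.2500
Squared deviations: 115.5625, 333.0625, 126.5625, 715.5625, 60.0625, 39.0625, 126.5625, 3.0625
Sum = 1519.5000
Variance = 1519.5000/8 = 189.9375

Variance = 189.9375


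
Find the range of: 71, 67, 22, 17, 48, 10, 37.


Max = 71, Min = 10
Range = 71 - 10 = 61

Range = 61


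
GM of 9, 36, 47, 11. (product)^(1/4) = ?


Product = 9 × 36 × 47 × 11 = 167508
GM = 167508^(1/4) = 20.2306

GM = 20.2306


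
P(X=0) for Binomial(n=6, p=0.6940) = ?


C(6,0) = 1
p^0 = 1.000000
(1-p)^6 = 0.000821
P = 1 * 1.000000 * 0.000821 = 0.0008

P(X=0) = 0.0008


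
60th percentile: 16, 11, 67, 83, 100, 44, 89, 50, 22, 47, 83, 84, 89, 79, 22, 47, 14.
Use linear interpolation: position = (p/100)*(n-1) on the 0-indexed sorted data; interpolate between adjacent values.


Sorted: 11, 14, 16, 22, 22, 44, 47, 47, 50, 67, 79, 83, 83, 84, 89, 89, 100
n = 17
Index = 60/100 * 16 = 9.6000
Lower = data[9] = 67, Upper = data[10] = 79
P60 = 67 + 0.6000*(12) = 74.2000

P60 = 74.2000


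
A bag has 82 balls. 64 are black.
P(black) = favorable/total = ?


P = 64/82 = 0.7805

P = 0.7805


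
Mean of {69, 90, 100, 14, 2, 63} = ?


Sum = 69 + 90 + 100 + 14 + 2 + 63 = 338
n = 6
Mean = 338/6 = 56.3333

Mean = 56.3333


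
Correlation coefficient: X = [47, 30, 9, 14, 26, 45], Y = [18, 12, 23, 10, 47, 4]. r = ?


Mean X = 28.5000, Mean Y = 19.0000
SD X = 14.221463, SD Y = 13.880442
Cov = -49.000000
r = -49.000000/(14.221463*13.880442) = -0.2482

r = -0.2482


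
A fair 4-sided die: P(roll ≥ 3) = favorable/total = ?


Favorable outcomes (roll ≥ 3): 2
Total outcomes = 4
P = 2/4 = 0.5000

P = 0.5000


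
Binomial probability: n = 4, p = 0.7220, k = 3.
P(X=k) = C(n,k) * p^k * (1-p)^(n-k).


C(4,3) = 4
p^3 = 0.376367
(1-p)^1 = 0.278000
P = 4 * 0.376367 * 0.278000 = 0.4185

P(X=3) = 0.4185


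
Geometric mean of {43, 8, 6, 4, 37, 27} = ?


Product = 43 × 8 × 6 × 4 × 37 × 27 = 8247744
GM = 8247744^(1/6) = 14.2142

GM = 14.2142


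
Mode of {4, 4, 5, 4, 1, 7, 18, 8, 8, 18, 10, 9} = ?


Frequencies: 1:1, 4:3, 5:1, 7:1, 8:2, 9:1, 10:1, 18:2
Max frequency = 3
Mode = 4

Mode = 4


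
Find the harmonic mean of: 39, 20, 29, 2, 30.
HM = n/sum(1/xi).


Sum of reciprocals = 1/39 + 1/20 + 1/29 + 1/2 + 1/30 = 0.643457
HM = 5/0.643457 = 7.7705

HM = 7.7705


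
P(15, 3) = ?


P(15,3) = 15!/12!
= 1307674368000/479001600
= 2730

P(15,3) = 2730


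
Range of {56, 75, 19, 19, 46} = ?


Max = 75, Min = 19
Range = 75 - 19 = 56

Range = 56


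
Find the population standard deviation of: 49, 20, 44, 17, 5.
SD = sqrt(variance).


Mean = 27.0000
Variance = 281.2000
SD = sqrt(281.2000) = 16.7690

SD = 16.7690


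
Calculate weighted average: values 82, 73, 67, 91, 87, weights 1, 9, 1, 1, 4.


Numerator = 82*1 + 73*9 + 67*1 + 91*1 + 87*4 = 1245
Denominator = 1 + 9 + 1 + 1 + 4 = 16
WM = 1245/16 = 77.8125

WM = 77.8125


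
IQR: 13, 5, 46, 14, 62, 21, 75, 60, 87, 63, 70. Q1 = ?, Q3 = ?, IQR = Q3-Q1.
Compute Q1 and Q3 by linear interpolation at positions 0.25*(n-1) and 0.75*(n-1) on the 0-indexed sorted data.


Sorted: 5, 13, 14, 21, 46, 60, 62, 63, 70, 75, 87
Q1 (25th %ile) = 17.5000
Q3 (75th %ile) = 66.5000
IQR = 66.5000 - 17.5000 = 49.0000

IQR = 49.0000


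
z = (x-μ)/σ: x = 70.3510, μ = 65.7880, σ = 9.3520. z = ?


z = (70.3510 - 65.7880)/9.3520
= 4.5630/9.3520
= 0.4879

z = 0.4879


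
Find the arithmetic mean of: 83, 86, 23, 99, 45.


Sum = 83 + 86 + 23 + 99 + 45 = 336
n = 5
Mean = 336/5 = 67.2000

Mean = 67.2000


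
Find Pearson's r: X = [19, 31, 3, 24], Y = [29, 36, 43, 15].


Mean X = 19.2500, Mean Y = 30.7500
SD X = 10.304732, SD Y = 10.353140
Cov = -52.937500
r = -52.937500/(10.304732*10.353140) = -0.4962

r = -0.4962


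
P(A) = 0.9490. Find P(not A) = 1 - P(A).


P(not A) = 1 - 0.9490 = 0.0510

P(not A) = 0.0510


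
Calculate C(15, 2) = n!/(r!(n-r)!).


C(15,2) = 15!/(2! × 13!)
= 1307674368000/(2 × 6227020800)
= 105

C(15,2) = 105


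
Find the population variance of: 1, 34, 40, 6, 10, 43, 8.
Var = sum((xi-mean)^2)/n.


Mean = 20.2857
Squared deviations: 371.9388, 188.0816, 388.6531, 204.0816, 105.7959, 515.9388, 150.9388
Sum = 1925.4286
Variance = 1925.4286/7 = 275.0612

Variance = 275.0612


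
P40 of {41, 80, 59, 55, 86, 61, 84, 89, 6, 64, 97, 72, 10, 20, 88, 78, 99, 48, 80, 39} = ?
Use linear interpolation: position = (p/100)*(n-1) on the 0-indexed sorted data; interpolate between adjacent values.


Sorted: 6, 10, 20, 39, 41, 48, 55, 59, 61, 64, 72, 78, 80, 80, 84, 86, 88, 89, 97, 99
n = 20
Index = 40/100 * 19 = 7.6000
Lower = data[7] = 59, Upper = data[8] = 61
P40 = 59 + 0.6000*(2) = 60.2000

P40 = 60.2000


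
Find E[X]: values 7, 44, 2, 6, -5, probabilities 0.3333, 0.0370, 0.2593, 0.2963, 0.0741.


E[X] = 7*0.3333 + 44*0.0370 + 2*0.2593 + 6*0.2963 - 5*0.0741
= 2.3331 + 1.6280 + 0.5186 + 1.7778 - 0.3705
= 5.8870

E[X] = 5.8870


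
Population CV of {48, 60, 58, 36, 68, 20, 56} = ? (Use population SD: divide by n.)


Mean = 49.4286
SD = 15.2208
CV = (15.2208/49.4286)*100 = 30.7936%

CV = 30.7936%


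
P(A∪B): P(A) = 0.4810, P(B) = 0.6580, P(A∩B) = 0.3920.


P(A∪B) = 0.4810 + 0.6580 - 0.3920
= 1.1390 - 0.3920
= 0.7470

P(A∪B) = 0.7470


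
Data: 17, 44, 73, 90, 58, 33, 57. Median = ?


Sorted: 17, 33, 44, 57, 58, 73, 90
n = 7 (odd)
Middle value = 57

Median = 57


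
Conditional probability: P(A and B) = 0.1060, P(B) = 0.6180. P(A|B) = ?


P(A|B) = 0.1060/0.6180 = 0.1715

P(A|B) = 0.1715


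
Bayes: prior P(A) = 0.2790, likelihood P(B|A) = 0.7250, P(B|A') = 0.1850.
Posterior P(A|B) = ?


P(B) = P(B|A)*P(A) + P(B|A')*P(A')
= 0.7250*0.2790 + 0.1850*0.7210
= 0.202275 + 0.133385 = 0.335660
P(A|B) = 0.202275/0.335660 = 0.6026

P(A|B) = 0.6026


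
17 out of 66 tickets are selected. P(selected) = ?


P = 17/66 = 0.2576

P = 0.2576


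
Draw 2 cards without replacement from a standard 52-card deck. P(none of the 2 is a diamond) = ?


P(no diamonds) = (39/52) × (38/51)
= 0.5588

P = 0.5588


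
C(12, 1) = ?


C(12,1) = 12!/(1! × 11!)
= 479001600/(1 × 39916800)
= 12

C(12,1) = 12


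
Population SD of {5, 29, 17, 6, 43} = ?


Mean = 20.0000
Variance = 208.0000
SD = sqrt(208.0000) = 14.4222

SD = 14.4222


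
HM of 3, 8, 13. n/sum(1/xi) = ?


Sum of reciprocals = 1/3 + 1/8 + 1/13 = 0.535256
HM = 3/0.535256 = 5.6048

HM = 5.6048


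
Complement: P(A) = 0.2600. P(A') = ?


P(not A) = 1 - 0.2600 = 0.7400

P(not A) = 0.7400


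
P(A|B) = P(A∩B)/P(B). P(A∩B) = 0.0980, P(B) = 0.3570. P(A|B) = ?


P(A|B) = 0.0980/0.3570 = 0.2745

P(A|B) = 0.2745


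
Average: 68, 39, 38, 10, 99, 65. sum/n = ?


Sum = 68 + 39 + 38 + 10 + 99 + 65 = 319
n = 6
Mean = 319/6 = 53.1667

Mean = 53.1667


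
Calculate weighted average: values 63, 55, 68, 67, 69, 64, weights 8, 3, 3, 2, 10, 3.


Numerator = 63*8 + 55*3 + 68*3 + 67*2 + 69*10 + 64*3 = 1889
Denominator = 8 + 3 + 3 + 2 + 10 + 3 = 29
WM = 1889/29 = 65.1379

WM = 65.1379


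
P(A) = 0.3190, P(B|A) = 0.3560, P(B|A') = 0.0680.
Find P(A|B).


P(B) = P(B|A)*P(A) + P(B|A')*P(A')
= 0.3560*0.3190 + 0.0680*0.6810
= 0.113564 + 0.046308 = 0.159872
P(A|B) = 0.113564/0.159872 = 0.7103

P(A|B) = 0.7103


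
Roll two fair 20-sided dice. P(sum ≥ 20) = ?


Total outcomes = 20×20 = 400
Favorable (sum ≥ 20): 229
P = 229/400 = 0.5725

P = 0.5725


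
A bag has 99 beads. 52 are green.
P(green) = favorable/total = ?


P = 52/99 = 0.5253

P = 0.5253


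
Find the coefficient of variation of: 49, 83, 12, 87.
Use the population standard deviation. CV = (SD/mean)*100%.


Mean = 57.7500
SD = 30.2603
CV = (30.2603/57.7500)*100 = 52.3988%

CV = 52.3988%


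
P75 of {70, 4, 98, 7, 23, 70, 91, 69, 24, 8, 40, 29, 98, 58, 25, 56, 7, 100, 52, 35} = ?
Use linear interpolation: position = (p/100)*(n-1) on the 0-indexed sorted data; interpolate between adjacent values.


Sorted: 4, 7, 7, 8, 23, 24, 25, 29, 35, 40, 52, 56, 58, 69, 70, 70, 91, 98, 98, 100
n = 20
Index = 75/100 * 19 = 14.2500
Lower = data[14] = 70, Upper = data[15] = 70
P75 = 70 + 0.2500*(0) = 70.0000

P75 = 70.0000


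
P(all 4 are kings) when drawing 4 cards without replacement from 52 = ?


P(all kings) = (4/52) × (3/51) × (2/50) × (1/49)
= 3.6938e-06

P = 3.6938e-06


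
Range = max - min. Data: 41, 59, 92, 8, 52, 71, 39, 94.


Max = 94, Min = 8
Range = 94 - 8 = 86

Range = 86


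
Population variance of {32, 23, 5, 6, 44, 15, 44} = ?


Mean = 24.1429
Squared deviations: 61.7347, 1.3061, 366.4490, 329.1633, 394.3061, 83.5918, 394.3061
Sum = 1630.8571
Variance = 1630.8571/7 = 232.9796

Variance = 232.9796


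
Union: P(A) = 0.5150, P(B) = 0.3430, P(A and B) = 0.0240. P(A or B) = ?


P(A∪B) = 0.5150 + 0.3430 - 0.0240
= 0.8580 - 0.0240
= 0.8340

P(A∪B) = 0.8340


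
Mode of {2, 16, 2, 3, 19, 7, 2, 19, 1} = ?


Frequencies: 1:1, 2:3, 3:1, 7:1, 16:1, 19:2
Max frequency = 3
Mode = 2

Mode = 2


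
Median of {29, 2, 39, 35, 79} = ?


Sorted: 2, 29, 35, 39, 79
n = 5 (odd)
Middle value = 35

Median = 35


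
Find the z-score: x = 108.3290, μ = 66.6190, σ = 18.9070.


z = (108.3290 - 66.6190)/18.9070
= 41.7100/18.9070
= 2.2061

z = 2.2061


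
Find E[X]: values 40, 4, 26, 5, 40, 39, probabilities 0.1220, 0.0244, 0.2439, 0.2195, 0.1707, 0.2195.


E[X] = 40*0.1220 + 4*0.0244 + 26*0.2439 + 5*0.2195 + 40*0.1707 + 39*0.2195
= 4.8800 + 0.0976 + 6.3414 + 1.0975 + 6.8280 + 8.5605
= 27.8050

E[X] = 27.8050


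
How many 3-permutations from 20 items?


P(20,3) = 20!/17!
= 2432902008176640000/355687428096000
= 6840

P(20,3) = 6840


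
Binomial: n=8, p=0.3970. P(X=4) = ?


C(8,4) = 70
p^4 = 0.024841
(1-p)^4 = 0.132212
P = 70 * 0.024841 * 0.132212 = 0.2299

P(X=4) = 0.2299


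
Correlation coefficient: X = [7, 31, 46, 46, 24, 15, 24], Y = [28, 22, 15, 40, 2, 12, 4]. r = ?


Mean X = 27.5714, Mean Y = 17.5714
SD X = 13.615717, SD Y = 12.511219
Cov = 48.673469
r = 48.673469/(13.615717*12.511219) = 0.2857

r = 0.2857


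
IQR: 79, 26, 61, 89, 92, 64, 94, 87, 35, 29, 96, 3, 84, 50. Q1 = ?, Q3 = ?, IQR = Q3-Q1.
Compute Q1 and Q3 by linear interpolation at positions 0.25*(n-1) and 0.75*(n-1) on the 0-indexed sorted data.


Sorted: 3, 26, 29, 35, 50, 61, 64, 79, 84, 87, 89, 92, 94, 96
Q1 (25th %ile) = 38.7500
Q3 (75th %ile) = 88.5000
IQR = 88.5000 - 38.7500 = 49.7500

IQR = 49.7500


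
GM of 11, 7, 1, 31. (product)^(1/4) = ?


Product = 11 × 7 × 1 × 31 = 2387
GM = 2387^(1/4) = 6.9898

GM = 6.9898


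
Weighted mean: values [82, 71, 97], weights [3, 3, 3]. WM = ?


Numerator = 82*3 + 71*3 + 97*3 = 750
Denominator = 3 + 3 + 3 = 9
WM = 750/9 = 83.3333

WM = 83.3333


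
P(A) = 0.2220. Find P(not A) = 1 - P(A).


P(not A) = 1 - 0.2220 = 0.7780

P(not A) = 0.7780


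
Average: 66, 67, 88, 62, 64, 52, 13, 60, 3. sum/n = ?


Sum = 66 + 67 + 88 + 62 + 64 + 52 + 13 + 60 + 3 = 475
n = 9
Mean = 475/9 = 52.7778

Mean = 52.7778


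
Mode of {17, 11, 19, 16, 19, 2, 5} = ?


Frequencies: 2:1, 5:1, 11:1, 16:1, 17:1, 19:2
Max frequency = 2
Mode = 19

Mode = 19


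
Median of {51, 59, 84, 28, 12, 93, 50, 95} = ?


Sorted: 12, 28, 50, 51, 59, 84, 93, 95
n = 8 (even)
Middle values: 51 and 59
Median = (51+59)/2 = 55.0000

Median = 55.0000


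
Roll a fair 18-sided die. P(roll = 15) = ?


Favorable outcomes (roll = 15): 1
Total outcomes = 18
P = 1/18 = 0.0556

P = 0.0556


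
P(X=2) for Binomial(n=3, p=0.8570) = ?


C(3,2) = 3
p^2 = 0.734449
(1-p)^1 = 0.143000
P = 3 * 0.734449 * 0.143000 = 0.3151

P(X=2) = 0.3151


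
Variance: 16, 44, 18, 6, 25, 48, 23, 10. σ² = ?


Mean = 23.7500
Squared deviations: 60.0625, 410.0625, 33.0625, 315.0625, 1.5625, 588.0625, 0.5625, 189.0625
Sum = 1597.5000
Variance = 1597.5000/8 = 199.6875

Variance = 199.6875


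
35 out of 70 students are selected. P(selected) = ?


P = 35/70 = 0.5000

P = 0.5000


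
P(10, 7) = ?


P(10,7) = 10!/3!
= 3628800/6
= 604800

P(10,7) = 604800


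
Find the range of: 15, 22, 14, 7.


Max = 22, Min = 7
Range = 22 - 7 = 15

Range = 15


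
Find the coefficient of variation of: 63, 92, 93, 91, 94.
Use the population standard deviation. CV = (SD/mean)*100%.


Mean = 86.6000
SD = 11.8423
CV = (11.8423/86.6000)*100 = 13.6747%

CV = 13.6747%


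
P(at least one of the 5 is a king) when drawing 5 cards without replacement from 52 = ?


P(at least one) = 1 - P(none)
P(none) = (48/52) × (47/51) × (46/50) × (45/49) × (44/48) = 0.658842
P(at least one) = 1 - 0.658842 = 0.3412

P = 0.3412


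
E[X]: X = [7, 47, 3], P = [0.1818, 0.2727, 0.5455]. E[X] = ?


E[X] = 7*0.1818 + 47*0.2727 + 3*0.5455
= 1.2726 + 12.8169 + 1.6365
= 15.7260

E[X] = 15.7260


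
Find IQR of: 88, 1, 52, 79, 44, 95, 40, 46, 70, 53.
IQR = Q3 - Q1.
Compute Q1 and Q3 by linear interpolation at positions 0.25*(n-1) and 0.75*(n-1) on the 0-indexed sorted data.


Sorted: 1, 40, 44, 46, 52, 53, 70, 79, 88, 95
Q1 (25th %ile) = 44.5000
Q3 (75th %ile) = 76.7500
IQR = 76.7500 - 44.5000 = 32.2500

IQR = 32.2500


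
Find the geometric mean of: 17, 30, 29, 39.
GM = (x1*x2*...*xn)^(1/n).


Product = 17 × 30 × 29 × 39 = 576810
GM = 576810^(1/4) = 27.5587

GM = 27.5587


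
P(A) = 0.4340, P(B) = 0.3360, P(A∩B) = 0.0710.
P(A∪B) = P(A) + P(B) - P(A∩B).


P(A∪B) = 0.4340 + 0.3360 - 0.0710
= 0.7700 - 0.0710
= 0.6990

P(A∪B) = 0.6990


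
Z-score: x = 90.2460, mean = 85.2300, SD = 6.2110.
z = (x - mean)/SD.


z = (90.2460 - 85.2300)/6.2110
= 5.0160/6.2110
= 0.8076

z = 0.8076


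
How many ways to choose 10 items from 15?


C(15,10) = 15!/(10! × 5!)
= 1307674368000/(3628800 × 120)
= 3003

C(15,10) = 3003


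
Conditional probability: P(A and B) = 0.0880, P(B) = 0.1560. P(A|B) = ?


P(A|B) = 0.0880/0.1560 = 0.5641

P(A|B) = 0.5641


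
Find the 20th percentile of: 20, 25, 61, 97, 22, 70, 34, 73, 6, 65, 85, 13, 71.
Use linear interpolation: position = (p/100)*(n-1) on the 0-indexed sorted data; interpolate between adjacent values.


Sorted: 6, 13, 20, 22, 25, 34, 61, 65, 70, 71, 73, 85, 97
n = 13
Index = 20/100 * 12 = 2.4000
Lower = data[2] = 20, Upper = data[3] = 22
P20 = 20 + 0.4000*(2) = 20.8000

P20 = 20.8000


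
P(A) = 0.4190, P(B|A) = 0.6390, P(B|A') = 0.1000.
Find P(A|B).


P(B) = P(B|A)*P(A) + P(B|A')*P(A')
= 0.6390*0.4190 + 0.1000*0.5810
= 0.267741 + 0.058100 = 0.325841
P(A|B) = 0.267741/0.325841 = 0.8217

P(A|B) = 0.8217


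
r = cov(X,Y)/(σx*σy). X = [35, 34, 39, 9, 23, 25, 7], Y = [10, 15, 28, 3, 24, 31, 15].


Mean X = 24.5714, Mean Y = 18.0000
SD X = 11.709058, SD Y = 9.350325
Cov = 45.000000
r = 45.000000/(11.709058*9.350325) = 0.4110

r = 0.4110


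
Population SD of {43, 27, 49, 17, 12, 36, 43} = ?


Mean = 32.4286
Variance = 170.8163
SD = sqrt(170.8163) = 13.0697

SD = 13.0697


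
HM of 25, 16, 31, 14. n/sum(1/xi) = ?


Sum of reciprocals = 1/25 + 1/16 + 1/31 + 1/14 = 0.206187
HM = 4/0.206187 = 19.3999

HM = 19.3999


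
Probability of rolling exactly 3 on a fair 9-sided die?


Favorable outcomes (roll = 3): 1
Total outcomes = 9
P = 1/9 = 0.1111

P = 0.1111


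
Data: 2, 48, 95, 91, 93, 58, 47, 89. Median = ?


Sorted: 2, 47, 48, 58, 89, 91, 93, 95
n = 8 (even)
Middle values: 58 and 89
Median = (58+89)/2 = 73.5000

Median = 73.5000


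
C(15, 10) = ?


C(15,10) = 15!/(10! × 5!)
= 1307674368000/(3628800 × 120)
= 3003

C(15,10) = 3003


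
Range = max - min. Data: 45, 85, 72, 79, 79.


Max = 85, Min = 45
Range = 85 - 45 = 40

Range = 40


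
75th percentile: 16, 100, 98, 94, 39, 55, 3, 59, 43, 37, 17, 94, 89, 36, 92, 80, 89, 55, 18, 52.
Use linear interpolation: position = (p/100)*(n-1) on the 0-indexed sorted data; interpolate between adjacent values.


Sorted: 3, 16, 17, 18, 36, 37, 39, 43, 52, 55, 55, 59, 80, 89, 89, 92, 94, 94, 98, 100
n = 20
Index = 75/100 * 19 = 14.2500
Lower = data[14] = 89, Upper = data[15] = 92
P75 = 89 + 0.2500*(3) = 89.7500

P75 = 89.7500


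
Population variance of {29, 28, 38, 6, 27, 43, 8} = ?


Mean = 25.5714
Squared deviations: 11.7551, 5.8980, 154.4694, 383.0408, 2.0408, 303.7551, 308.7551
Sum = 1169.7143
Variance = 1169.7143/7 = 167.1020

Variance = 167.1020


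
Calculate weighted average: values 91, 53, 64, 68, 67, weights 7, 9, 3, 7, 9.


Numerator = 91*7 + 53*9 + 64*3 + 68*7 + 67*9 = 2385
Denominator = 7 + 9 + 3 + 7 + 9 = 35
WM = 2385/35 = 68.1429

WM = 68.1429


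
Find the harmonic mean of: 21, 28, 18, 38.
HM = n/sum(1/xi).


Sum of reciprocals = 1/21 + 1/28 + 1/18 + 1/38 = 0.165205
HM = 4/0.165205 = 24.2124

HM = 24.2124


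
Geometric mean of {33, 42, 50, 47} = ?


Product = 33 × 42 × 50 × 47 = 3257100
GM = 3257100^(1/4) = 42.4823

GM = 42.4823


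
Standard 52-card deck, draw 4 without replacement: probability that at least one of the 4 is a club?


P(at least one) = 1 - P(none)
P(none) = (39/52) × (38/51) × (37/50) × (36/49) = 0.303818
P(at least one) = 1 - 0.303818 = 0.6962

P = 0.6962


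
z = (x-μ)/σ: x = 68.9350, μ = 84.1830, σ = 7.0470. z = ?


z = (68.9350 - 84.1830)/7.0470
= -15.2480/7.0470
= -2.1638

z = -2.1638


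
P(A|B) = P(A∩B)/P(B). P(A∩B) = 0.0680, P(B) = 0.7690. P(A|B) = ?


P(A|B) = 0.0680/0.7690 = 0.0884

P(A|B) = 0.0884


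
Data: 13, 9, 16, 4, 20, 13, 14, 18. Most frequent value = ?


Frequencies: 4:1, 9:1, 13:2, 14:1, 16:1, 18:1, 20:1
Max frequency = 2
Mode = 13

Mode = 13


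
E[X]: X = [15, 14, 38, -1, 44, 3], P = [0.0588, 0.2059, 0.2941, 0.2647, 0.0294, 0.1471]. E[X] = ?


E[X] = 15*0.0588 + 14*0.2059 + 38*0.2941 - 1*0.2647 + 44*0.0294 + 3*0.1471
= 0.8820 + 2.8826 + 11.1758 - 0.2647 + 1.2936 + 0.4413
= 16.4106

E[X] = 16.4106


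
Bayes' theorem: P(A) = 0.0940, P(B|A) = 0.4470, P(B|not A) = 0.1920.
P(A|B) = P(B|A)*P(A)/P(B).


P(B) = P(B|A)*P(A) + P(B|A')*P(A')
= 0.4470*0.0940 + 0.1920*0.9060
= 0.042018 + 0.173952 = 0.215970
P(A|B) = 0.042018/0.215970 = 0.1946

P(A|B) = 0.1946


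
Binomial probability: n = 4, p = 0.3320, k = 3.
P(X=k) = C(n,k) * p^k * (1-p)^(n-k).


C(4,3) = 4
p^3 = 0.036594
(1-p)^1 = 0.668000
P = 4 * 0.036594 * 0.668000 = 0.0978

P(X=3) = 0.0978


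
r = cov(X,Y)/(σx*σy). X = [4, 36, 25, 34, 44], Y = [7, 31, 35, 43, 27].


Mean X = 28.6000, Mean Y = 28.6000
SD X = 13.705473, SD Y = 12.026637
Cov = 115.840000
r = 115.840000/(13.705473*12.026637) = 0.7028

r = 0.7028


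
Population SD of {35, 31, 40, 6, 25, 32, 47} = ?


Mean = 30.8571
Variance = 144.9796
SD = sqrt(144.9796) = 12.0407

SD = 12.0407


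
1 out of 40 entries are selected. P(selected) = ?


P = 1/40 = 0.0250

P = 0.0250


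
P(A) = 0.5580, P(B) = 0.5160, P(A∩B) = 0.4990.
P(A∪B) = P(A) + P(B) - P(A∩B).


P(A∪B) = 0.5580 + 0.5160 - 0.4990
= 1.0740 - 0.4990
= 0.5750

P(A∪B) = 0.5750


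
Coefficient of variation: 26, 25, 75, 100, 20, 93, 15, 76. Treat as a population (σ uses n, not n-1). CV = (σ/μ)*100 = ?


Mean = 53.7500
SD = 33.2857
CV = (33.2857/53.7500)*100 = 61.9269%

CV = 61.9269%


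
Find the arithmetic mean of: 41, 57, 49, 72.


Sum = 41 + 57 + 49 + 72 = 219
n = 4
Mean = 219/4 = 54.7500

Mean = 54.7500


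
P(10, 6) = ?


P(10,6) = 10!/4!
= 3628800/24
= 151200

P(10,6) = 151200


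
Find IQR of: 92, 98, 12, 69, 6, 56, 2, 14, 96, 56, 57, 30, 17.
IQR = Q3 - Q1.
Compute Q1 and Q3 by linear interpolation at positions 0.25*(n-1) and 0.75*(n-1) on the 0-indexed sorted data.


Sorted: 2, 6, 12, 14, 17, 30, 56, 56, 57, 69, 92, 96, 98
Q1 (25th %ile) = 14.0000
Q3 (75th %ile) = 69.0000
IQR = 69.0000 - 14.0000 = 55.0000

IQR = 55.0000


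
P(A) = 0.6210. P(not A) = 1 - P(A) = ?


P(not A) = 1 - 0.6210 = 0.3790

P(not A) = 0.3790


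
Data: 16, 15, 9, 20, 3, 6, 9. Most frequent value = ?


Frequencies: 3:1, 6:1, 9:2, 15:1, 16:1, 20:1
Max frequency = 2
Mode = 9

Mode = 9


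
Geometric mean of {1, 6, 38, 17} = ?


Product = 1 × 6 × 38 × 17 = 3876
GM = 3876^(1/4) = 7.8903

GM = 7.8903


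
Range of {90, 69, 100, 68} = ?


Max = 100, Min = 68
Range = 100 - 68 = 32

Range = 32


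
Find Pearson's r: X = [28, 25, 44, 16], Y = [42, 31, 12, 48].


Mean X = 28.2500, Mean Y = 33.2500
SD X = 10.108783, SD Y = 13.699909
Cov = -127.562500
r = -127.562500/(10.108783*13.699909) = -0.9211

r = -0.9211


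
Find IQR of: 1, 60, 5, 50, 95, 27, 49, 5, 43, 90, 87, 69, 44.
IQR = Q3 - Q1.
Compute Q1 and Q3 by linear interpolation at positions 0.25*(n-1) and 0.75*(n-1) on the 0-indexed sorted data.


Sorted: 1, 5, 5, 27, 43, 44, 49, 50, 60, 69, 87, 90, 95
Q1 (25th %ile) = 27.0000
Q3 (75th %ile) = 69.0000
IQR = 69.0000 - 27.0000 = 42.0000

IQR = 42.0000


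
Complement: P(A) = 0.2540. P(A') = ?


P(not A) = 1 - 0.2540 = 0.7460

P(not A) = 0.7460


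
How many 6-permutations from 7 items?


P(7,6) = 7!/1!
= 5040/1
= 5040

P(7,6) = 5040


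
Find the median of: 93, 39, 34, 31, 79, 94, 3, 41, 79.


Sorted: 3, 31, 34, 39, 41, 79, 79, 93, 94
n = 9 (odd)
Middle value = 41

Median = 41


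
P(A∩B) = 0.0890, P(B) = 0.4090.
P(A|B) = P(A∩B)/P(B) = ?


P(A|B) = 0.0890/0.4090 = 0.2176

P(A|B) = 0.2176


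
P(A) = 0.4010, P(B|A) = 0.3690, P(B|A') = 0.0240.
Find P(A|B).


P(B) = P(B|A)*P(A) + P(B|A')*P(A')
= 0.3690*0.4010 + 0.0240*0.5990
= 0.147969 + 0.014376 = 0.162345
P(A|B) = 0.147969/0.162345 = 0.9114

P(A|B) = 0.9114


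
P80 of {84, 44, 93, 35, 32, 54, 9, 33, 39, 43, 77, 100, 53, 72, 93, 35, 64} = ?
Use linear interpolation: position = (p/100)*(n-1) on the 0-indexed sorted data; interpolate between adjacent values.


Sorted: 9, 32, 33, 35, 35, 39, 43, 44, 53, 54, 64, 72, 77, 84, 93, 93, 100
n = 17
Index = 80/100 * 16 = 12.8000
Lower = data[12] = 77, Upper = data[13] = 84
P80 = 77 + 0.8000*(7) = 82.6000

P80 = 82.6000


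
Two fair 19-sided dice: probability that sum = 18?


Total outcomes = 19×19 = 361
Favorable (sum = 18): 17
P = 17/361 = 0.0471

P = 0.0471


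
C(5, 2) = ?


C(5,2) = 5!/(2! × 3!)
= 120/(2 × 6)
= 10

C(5,2) = 10


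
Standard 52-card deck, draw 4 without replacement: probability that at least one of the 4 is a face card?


P(at least one) = 1 - P(none)
P(none) = (40/52) × (39/51) × (38/50) × (37/49) = 0.337575
P(at least one) = 1 - 0.337575 = 0.6624

P = 0.6624


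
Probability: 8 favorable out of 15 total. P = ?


P = 8/15 = 0.5333

P = 0.5333


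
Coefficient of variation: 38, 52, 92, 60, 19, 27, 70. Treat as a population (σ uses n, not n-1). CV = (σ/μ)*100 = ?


Mean = 51.1429
SD = 23.5822
CV = (23.5822/51.1429)*100 = 46.1105%

CV = 46.1105%


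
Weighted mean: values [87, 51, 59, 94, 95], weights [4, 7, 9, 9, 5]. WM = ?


Numerator = 87*4 + 51*7 + 59*9 + 94*9 + 95*5 = 2557
Denominator = 4 + 7 + 9 + 9 + 5 = 34
WM = 2557/34 = 75.2059

WM = 75.2059


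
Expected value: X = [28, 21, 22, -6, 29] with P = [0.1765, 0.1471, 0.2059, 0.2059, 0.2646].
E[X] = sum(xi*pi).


E[X] = 28*0.1765 + 21*0.1471 + 22*0.2059 - 6*0.2059 + 29*0.2646
= 4.9420 + 3.0891 + 4.5298 - 1.2354 + 7.6734
= 18.9989

E[X] = 18.9989


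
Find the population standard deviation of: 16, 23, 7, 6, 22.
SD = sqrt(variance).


Mean = 14.8000
Variance = 51.7600
SD = sqrt(51.7600) = 7.1944

SD = 7.1944


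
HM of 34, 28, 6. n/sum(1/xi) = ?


Sum of reciprocals = 1/34 + 1/28 + 1/6 = 0.231793
HM = 3/0.231793 = 12.9426

HM = 12.9426


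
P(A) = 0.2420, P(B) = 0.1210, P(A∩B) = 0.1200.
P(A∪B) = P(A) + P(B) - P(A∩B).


P(A∪B) = 0.2420 + 0.1210 - 0.1200
= 0.3630 - 0.1200
= 0.2430

P(A∪B) = 0.2430


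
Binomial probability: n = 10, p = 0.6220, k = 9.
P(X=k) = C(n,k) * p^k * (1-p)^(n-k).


C(10,9) = 10
p^9 = 0.013935
(1-p)^1 = 0.378000
P = 10 * 0.013935 * 0.378000 = 0.0527

P(X=9) = 0.0527


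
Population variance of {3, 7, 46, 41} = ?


Mean = 24.2500
Squared deviations: 451.5625, 297.5625, 473.0625, 280.5625
Sum = 1502.7500
Variance = 1502.7500/4 = 375.6875

Variance = 375.6875


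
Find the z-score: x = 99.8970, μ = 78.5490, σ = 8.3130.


z = (99.8970 - 78.5490)/8.3130
= 21.3480/8.3130
= 2.5680

z = 2.5680


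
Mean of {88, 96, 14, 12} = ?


Sum = 88 + 96 + 14 + 12 = 210
n = 4
Mean = 210/4 = 52.5000

Mean = 52.5000


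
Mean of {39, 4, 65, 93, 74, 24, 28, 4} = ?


Sum = 39 + 4 + 65 + 93 + 74 + 24 + 28 + 4 = 331
n = 8
Mean = 331/8 = 41.3750

Mean = 41.3750


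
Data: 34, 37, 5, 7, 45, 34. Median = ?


Sorted: 5, 7, 34, 34, 37, 45
n = 6 (even)
Middle values: 34 and 34
Median = (34+34)/2 = 34.0000

Median = 34.0000


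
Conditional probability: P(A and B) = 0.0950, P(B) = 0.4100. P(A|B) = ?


P(A|B) = 0.0950/0.4100 = 0.2317

P(A|B) = 0.2317


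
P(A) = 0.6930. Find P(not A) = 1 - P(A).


P(not A) = 1 - 0.6930 = 0.3070

P(not A) = 0.3070


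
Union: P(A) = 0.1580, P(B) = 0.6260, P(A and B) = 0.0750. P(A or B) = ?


P(A∪B) = 0.1580 + 0.6260 - 0.0750
= 0.7840 - 0.0750
= 0.7090

P(A∪B) = 0.7090


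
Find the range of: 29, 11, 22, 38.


Max = 38, Min = 11
Range = 38 - 11 = 27

Range = 27


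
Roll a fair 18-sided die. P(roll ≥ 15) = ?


Favorable outcomes (roll ≥ 15): 4
Total outcomes = 18
P = 4/18 = 0.2222

P = 0.2222


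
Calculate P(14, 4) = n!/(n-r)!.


P(14,4) = 14!/10!
= 87178291200/3628800
= 24024

P(14,4) = 24024


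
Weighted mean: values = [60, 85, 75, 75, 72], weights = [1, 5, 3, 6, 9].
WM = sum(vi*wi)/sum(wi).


Numerator = 60*1 + 85*5 + 75*3 + 75*6 + 72*9 = 1808
Denominator = 1 + 5 + 3 + 6 + 9 = 24
WM = 1808/24 = 75.3333

WM = 75.3333


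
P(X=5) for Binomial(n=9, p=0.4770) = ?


C(9,5) = 126
p^5 = 0.024694
(1-p)^4 = 0.074818
P = 126 * 0.024694 * 0.074818 = 0.2328

P(X=5) = 0.2328


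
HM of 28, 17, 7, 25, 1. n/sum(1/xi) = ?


Sum of reciprocals = 1/28 + 1/17 + 1/7 + 1/25 + 1/1 = 1.277395
HM = 5/1.277395 = 3.9142

HM = 3.9142


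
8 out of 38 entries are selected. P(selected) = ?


P = 8/38 = 0.2105

P = 0.2105


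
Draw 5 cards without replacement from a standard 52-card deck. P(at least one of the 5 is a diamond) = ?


P(at least one) = 1 - P(none)
P(none) = (39/52) × (38/51) × (37/50) × (36/49) × (35/48) = 0.221534
P(at least one) = 1 - 0.221534 = 0.7785

P = 0.7785


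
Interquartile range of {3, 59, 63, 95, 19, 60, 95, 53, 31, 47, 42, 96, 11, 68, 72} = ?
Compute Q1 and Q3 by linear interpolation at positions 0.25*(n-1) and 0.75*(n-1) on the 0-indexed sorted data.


Sorted: 3, 11, 19, 31, 42, 47, 53, 59, 60, 63, 68, 72, 95, 95, 96
Q1 (25th %ile) = 36.5000
Q3 (75th %ile) = 70.0000
IQR = 70.0000 - 36.5000 = 33.5000

IQR = 33.5000


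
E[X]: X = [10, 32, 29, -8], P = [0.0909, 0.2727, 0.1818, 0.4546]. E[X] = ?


E[X] = 10*0.0909 + 32*0.2727 + 29*0.1818 - 8*0.4546
= 0.9090 + 8.7264 + 5.2722 - 3.6368
= 11.2708

E[X] = 11.2708


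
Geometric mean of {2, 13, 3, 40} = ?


Product = 2 × 13 × 3 × 40 = 3120
GM = 3120^(1/4) = 7.4738

GM = 7.4738


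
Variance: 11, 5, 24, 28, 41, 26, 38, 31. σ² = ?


Mean = 25.5000
Squared deviations: 210.2500, 420.2500, 2.2500, 6.2500, 240.2500, 0.2500, 156.2500, 30.2500
Sum = 1066.0000
Variance = 1066.0000/8 = 133.2500

Variance = 133.2500


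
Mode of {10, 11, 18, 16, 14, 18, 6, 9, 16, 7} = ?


Frequencies: 6:1, 7:1, 9:1, 10:1, 11:1, 14:1, 16:2, 18:2
Max frequency = 2
Mode = 16, 18

Mode = 16, 18


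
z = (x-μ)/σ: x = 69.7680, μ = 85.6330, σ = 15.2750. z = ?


z = (69.7680 - 85.6330)/15.2750
= -15.8650/15.2750
= -1.0386

z = -1.0386


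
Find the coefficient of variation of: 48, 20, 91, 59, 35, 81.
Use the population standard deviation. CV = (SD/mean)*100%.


Mean = 55.6667
SD = 24.6959
CV = (24.6959/55.6667)*100 = 44.3639%

CV = 44.3639%


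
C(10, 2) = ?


C(10,2) = 10!/(2! × 8!)
= 3628800/(2 × 40320)
= 45

C(10,2) = 45


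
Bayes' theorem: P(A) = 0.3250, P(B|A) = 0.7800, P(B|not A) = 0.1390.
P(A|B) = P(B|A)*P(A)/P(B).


P(B) = P(B|A)*P(A) + P(B|A')*P(A')
= 0.7800*0.3250 + 0.1390*0.6750
= 0.253500 + 0.093825 = 0.347325
P(A|B) = 0.253500/0.347325 = 0.7299

P(A|B) = 0.7299


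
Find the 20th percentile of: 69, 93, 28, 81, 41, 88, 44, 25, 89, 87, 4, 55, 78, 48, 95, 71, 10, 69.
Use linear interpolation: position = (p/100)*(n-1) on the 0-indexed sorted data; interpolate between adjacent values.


Sorted: 4, 10, 25, 28, 41, 44, 48, 55, 69, 69, 71, 78, 81, 87, 88, 89, 93, 95
n = 18
Index = 20/100 * 17 = 3.4000
Lower = data[3] = 28, Upper = data[4] = 41
P20 = 28 + 0.4000*(13) = 33.2000

P20 = 33.2000


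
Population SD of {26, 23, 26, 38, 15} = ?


Mean = 25.6000
Variance = 54.6400
SD = sqrt(54.6400) = 7.3919

SD = 7.3919


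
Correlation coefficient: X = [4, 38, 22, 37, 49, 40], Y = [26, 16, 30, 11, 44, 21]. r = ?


Mean X = 31.6667, Mean Y = 24.6667
SD X = 14.704497, SD Y = 10.640593
Cov = 14.722222
r = 14.722222/(14.704497*10.640593) = 0.0941

r = 0.0941


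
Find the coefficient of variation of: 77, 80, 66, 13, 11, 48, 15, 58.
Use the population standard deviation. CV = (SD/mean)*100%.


Mean = 46.0000
SD = 27.2489
CV = (27.2489/46.0000)*100 = 59.2366%

CV = 59.2366%


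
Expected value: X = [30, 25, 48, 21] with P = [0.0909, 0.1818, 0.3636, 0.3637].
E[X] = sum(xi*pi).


E[X] = 30*0.0909 + 25*0.1818 + 48*0.3636 + 21*0.3637
= 2.7270 + 4.5450 + 17.4528 + 7.6377
= 32.3625

E[X] = 32.3625


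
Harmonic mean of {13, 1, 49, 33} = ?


Sum of reciprocals = 1/13 + 1/1 + 1/49 + 1/33 = 1.127634
HM = 4/1.127634 = 3.5472

HM = 3.5472


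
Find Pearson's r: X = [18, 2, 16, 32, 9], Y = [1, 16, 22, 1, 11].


Mean X = 15.4000, Mean Y = 10.2000
SD X = 10.031949, SD Y = 8.280097
Cov = -50.480000
r = -50.480000/(10.031949*8.280097) = -0.6077

r = -0.6077


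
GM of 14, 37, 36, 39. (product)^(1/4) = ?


Product = 14 × 37 × 36 × 39 = 727272
GM = 727272^(1/4) = 29.2028

GM = 29.2028


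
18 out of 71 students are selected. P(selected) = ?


P = 18/71 = 0.2535

P = 0.2535


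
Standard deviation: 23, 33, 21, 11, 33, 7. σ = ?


Mean = 21.3333
Variance = 97.8889
SD = sqrt(97.8889) = 9.8939

SD = 9.8939


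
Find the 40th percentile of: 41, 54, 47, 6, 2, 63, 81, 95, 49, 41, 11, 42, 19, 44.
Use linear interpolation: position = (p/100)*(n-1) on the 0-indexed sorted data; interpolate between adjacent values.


Sorted: 2, 6, 11, 19, 41, 41, 42, 44, 47, 49, 54, 63, 81, 95
n = 14
Index = 40/100 * 13 = 5.2000
Lower = data[5] = 41, Upper = data[6] = 42
P40 = 41 + 0.2000*(1) = 41.2000

P40 = 41.2000


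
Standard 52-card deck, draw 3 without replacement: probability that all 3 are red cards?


P(all red cards) = (26/52) × (25/51) × (24/50)
= 0.1176

P = 0.1176


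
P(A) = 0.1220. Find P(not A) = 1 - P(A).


P(not A) = 1 - 0.1220 = 0.8780

P(not A) = 0.8780


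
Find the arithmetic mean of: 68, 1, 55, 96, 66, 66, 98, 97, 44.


Sum = 68 + 1 + 55 + 96 + 66 + 66 + 98 + 97 + 44 = 591
n = 9
Mean = 591/9 = 65.6667

Mean = 65.6667


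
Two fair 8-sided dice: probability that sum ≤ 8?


Total outcomes = 8×8 = 64
Favorable (sum ≤ 8): 28
P = 28/64 = 0.4375

P = 0.4375


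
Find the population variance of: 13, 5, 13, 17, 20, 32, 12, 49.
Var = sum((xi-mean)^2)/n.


Mean = 20.1250
Squared deviations: 50.7656, 228.7656, 50.7656, 9.7656, 0.0156, 141.0156, 66.0156, 833.7656
Sum = 1380.8750
Variance = 1380.8750/8 = 172.6094

Variance = 172.6094
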